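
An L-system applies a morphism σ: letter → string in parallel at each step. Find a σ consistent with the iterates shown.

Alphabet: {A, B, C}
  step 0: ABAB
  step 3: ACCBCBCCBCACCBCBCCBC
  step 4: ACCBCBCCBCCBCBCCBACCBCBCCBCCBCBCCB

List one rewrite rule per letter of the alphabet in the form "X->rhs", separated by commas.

A->AC, B->C, C->CB

  step 3 ⇒ step 4: ACCBCBCCBCACCBCBCCBC ⇒ AC·CB·CB·C·CB·C·CB·CB·C·CB·AC·CB·CB·C·CB·C·CB·CB·C·CB
    A ↦ AC
    B ↦ C
    C ↦ CB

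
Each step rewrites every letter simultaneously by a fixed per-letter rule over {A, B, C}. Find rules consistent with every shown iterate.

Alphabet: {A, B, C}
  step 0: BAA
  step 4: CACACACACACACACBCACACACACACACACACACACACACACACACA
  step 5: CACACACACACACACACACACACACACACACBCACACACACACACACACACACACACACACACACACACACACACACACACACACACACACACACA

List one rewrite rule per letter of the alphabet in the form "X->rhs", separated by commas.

A->CA, B->CB, C->CA

  step 4 ⇒ step 5: CACACACACACACACBCACACACACACACACACACACACACACACACA ⇒ CA·CA·CA·CA·CA·CA·CA·CA·CA·CA·CA·CA·CA·CA·CA·CB·CA·CA·CA·CA·CA·CA·CA·CA·CA·CA·CA·CA·CA·CA·CA·CA·CA·CA·CA·CA·CA·CA·CA·CA·CA·CA·CA·CA·CA·CA·CA·CA
    A ↦ CA
    B ↦ CB
    C ↦ CA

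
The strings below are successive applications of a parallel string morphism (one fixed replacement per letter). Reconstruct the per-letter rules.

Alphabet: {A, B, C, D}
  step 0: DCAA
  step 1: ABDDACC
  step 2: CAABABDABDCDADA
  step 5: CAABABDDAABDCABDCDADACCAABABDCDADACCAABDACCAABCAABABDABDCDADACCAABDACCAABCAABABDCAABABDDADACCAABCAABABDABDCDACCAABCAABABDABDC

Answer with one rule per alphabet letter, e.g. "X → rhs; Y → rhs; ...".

  step 1 ⇒ step 2: ABDDACC ⇒ C·AAB·ABD·ABD·C·DA·DA
    A ↦ C
    B ↦ AAB
    C ↦ DA
    D ↦ ABD

A->C, B->AAB, C->DA, D->ABD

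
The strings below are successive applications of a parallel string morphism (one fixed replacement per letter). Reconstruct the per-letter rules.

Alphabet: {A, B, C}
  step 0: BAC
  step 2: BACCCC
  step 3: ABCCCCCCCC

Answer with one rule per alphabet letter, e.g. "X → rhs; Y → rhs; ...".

  step 2 ⇒ step 3: BACCCC ⇒ A·B·CC·CC·CC·CC
    A ↦ B
    B ↦ A
    C ↦ CC

A->B, B->A, C->CC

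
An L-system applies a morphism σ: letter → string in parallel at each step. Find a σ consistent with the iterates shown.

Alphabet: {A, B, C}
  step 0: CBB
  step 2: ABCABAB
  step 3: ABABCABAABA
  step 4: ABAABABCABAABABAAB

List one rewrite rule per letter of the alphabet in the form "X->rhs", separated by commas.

  step 3 ⇒ step 4: ABABCABAABA ⇒ AB·A·AB·A·BC·AB·A·AB·AB·A·AB
    A ↦ AB
    B ↦ A
    C ↦ BC

A->AB, B->A, C->BC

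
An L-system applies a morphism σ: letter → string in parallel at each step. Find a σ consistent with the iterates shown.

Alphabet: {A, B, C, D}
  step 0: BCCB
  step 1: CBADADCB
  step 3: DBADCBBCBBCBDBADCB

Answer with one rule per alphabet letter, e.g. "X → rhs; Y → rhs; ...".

A->D, B->CB, C->AD, D->B

  step 0 ⇒ step 1: BCCB ⇒ CB·AD·AD·CB
    B ↦ CB
    C ↦ AD
    A ↦ D  (constrained at step 1)
    D ↦ B  (constrained at step 1)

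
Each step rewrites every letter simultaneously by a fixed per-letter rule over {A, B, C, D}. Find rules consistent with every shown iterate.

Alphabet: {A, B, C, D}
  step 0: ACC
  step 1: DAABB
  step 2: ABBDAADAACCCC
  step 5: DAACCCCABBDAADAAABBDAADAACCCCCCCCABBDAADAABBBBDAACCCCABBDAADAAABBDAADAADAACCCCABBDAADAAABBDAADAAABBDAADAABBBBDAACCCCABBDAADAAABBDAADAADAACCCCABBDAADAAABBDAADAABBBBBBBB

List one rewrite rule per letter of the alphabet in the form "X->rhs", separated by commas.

A->DAA, B->CC, C->B, D->ABB

  step 1 ⇒ step 2: DAABB ⇒ ABB·DAA·DAA·CC·CC
    A ↦ DAA
    B ↦ CC
    D ↦ ABB
  step 0 ⇒ step 1: ACC ⇒ DAA·B·B
    C ↦ B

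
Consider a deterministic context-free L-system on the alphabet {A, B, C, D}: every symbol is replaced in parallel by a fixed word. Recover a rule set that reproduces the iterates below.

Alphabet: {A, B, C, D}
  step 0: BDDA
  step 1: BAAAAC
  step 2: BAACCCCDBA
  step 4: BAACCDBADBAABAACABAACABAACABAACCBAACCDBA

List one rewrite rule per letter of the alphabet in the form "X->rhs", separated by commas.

A->C, B->BAA, C->DBA, D->A

  step 1 ⇒ step 2: BAAAAC ⇒ BAA·C·C·C·C·DBA
    A ↦ C
    B ↦ BAA
    C ↦ DBA
  step 0 ⇒ step 1: BDDA ⇒ BAA·A·A·C
    D ↦ A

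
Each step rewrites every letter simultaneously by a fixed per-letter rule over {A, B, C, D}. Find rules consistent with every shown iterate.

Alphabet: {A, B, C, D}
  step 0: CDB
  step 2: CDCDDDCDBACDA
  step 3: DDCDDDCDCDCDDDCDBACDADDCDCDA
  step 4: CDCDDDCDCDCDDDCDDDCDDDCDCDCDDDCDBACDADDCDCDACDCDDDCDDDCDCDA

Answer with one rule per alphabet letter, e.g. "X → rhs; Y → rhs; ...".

  step 3 ⇒ step 4: DDCDDDCDCDCDDDCDBACDADDCDCDA ⇒ CD·CD·DD·CD·CD·CD·DD·CD·DD·CD·DD·CD·CD·CD·DD·CD·BA·CDA·DD·CD·CDA·CD·CD·DD·CD·DD·CD·CDA
    A ↦ CDA
    B ↦ BA
    C ↦ DD
    D ↦ CD

A->CDA, B->BA, C->DD, D->CD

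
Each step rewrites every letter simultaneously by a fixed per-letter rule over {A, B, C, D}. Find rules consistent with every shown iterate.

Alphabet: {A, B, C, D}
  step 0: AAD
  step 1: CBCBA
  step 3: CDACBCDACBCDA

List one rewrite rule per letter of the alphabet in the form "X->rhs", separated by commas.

A->CB, B->A, C->CD, D->A

  step 0 ⇒ step 1: AAD ⇒ CB·CB·A
    A ↦ CB
    D ↦ A
    B ↦ A  (constrained at step 1)
    C ↦ CD  (constrained at step 1)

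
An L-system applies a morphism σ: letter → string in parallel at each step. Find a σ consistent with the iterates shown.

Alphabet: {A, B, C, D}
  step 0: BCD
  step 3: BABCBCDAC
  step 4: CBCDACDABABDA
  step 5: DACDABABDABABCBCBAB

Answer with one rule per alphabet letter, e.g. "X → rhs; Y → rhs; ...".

A->B, B->C, C->DA, D->BA

  step 4 ⇒ step 5: CBCDACDABABDA ⇒ DA·C·DA·BA·B·DA·BA·B·C·B·C·BA·B
    A ↦ B
    B ↦ C
    C ↦ DA
    D ↦ BA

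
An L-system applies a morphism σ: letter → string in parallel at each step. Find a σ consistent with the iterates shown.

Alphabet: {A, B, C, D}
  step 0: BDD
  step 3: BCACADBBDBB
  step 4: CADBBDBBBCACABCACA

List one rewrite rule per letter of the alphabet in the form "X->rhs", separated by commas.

  step 3 ⇒ step 4: BCACADBBDBB ⇒ CA·D·BB·D·BB·B·CA·CA·B·CA·CA
    A ↦ BB
    B ↦ CA
    C ↦ D
    D ↦ B

A->BB, B->CA, C->D, D->B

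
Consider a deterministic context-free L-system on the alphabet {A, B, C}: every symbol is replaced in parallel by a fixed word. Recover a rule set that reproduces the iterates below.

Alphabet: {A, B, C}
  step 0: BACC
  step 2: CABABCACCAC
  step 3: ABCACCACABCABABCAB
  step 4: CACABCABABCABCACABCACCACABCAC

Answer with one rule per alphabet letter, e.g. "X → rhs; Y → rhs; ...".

  step 3 ⇒ step 4: ABCACCACABCABABCAB ⇒ C·AC·AB·C·AB·AB·C·AB·C·AC·AB·C·AC·C·AC·AB·C·AC
    A ↦ C
    B ↦ AC
    C ↦ AB

A->C, B->AC, C->AB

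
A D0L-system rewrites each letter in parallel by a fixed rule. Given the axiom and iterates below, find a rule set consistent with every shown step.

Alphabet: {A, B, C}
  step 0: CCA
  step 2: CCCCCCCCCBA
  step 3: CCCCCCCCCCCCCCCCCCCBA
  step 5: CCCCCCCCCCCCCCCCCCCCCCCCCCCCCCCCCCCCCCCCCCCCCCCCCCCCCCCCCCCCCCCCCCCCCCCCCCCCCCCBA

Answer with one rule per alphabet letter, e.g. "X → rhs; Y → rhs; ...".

A->BA, B->C, C->CC

  step 2 ⇒ step 3: CCCCCCCCCBA ⇒ CC·CC·CC·CC·CC·CC·CC·CC·CC·C·BA
    A ↦ BA
    B ↦ C
    C ↦ CC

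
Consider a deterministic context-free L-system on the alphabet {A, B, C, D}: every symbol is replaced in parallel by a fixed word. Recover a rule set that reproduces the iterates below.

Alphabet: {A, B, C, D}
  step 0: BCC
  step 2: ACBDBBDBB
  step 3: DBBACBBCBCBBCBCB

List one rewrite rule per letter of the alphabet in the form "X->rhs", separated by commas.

  step 2 ⇒ step 3: ACBDBBDBB ⇒ DBB·A·CB·B·CB·CB·B·CB·CB
    A ↦ DBB
    B ↦ CB
    C ↦ A
    D ↦ B

A->DBB, B->CB, C->A, D->B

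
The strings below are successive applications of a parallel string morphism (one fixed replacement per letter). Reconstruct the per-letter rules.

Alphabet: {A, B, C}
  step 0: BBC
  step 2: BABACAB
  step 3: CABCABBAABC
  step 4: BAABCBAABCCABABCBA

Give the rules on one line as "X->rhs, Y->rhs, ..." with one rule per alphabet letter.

  step 3 ⇒ step 4: CABCABBAABC ⇒ BA·AB·C·BA·AB·C·C·AB·AB·C·BA
    A ↦ AB
    B ↦ C
    C ↦ BA

A->AB, B->C, C->BA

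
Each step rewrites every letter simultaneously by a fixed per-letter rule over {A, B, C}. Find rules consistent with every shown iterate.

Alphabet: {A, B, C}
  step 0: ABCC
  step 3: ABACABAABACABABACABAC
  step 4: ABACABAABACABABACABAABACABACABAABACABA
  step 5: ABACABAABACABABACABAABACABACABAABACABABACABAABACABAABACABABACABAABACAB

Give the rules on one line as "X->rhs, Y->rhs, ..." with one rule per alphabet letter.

A->AB, B->AC, C->A

  step 4 ⇒ step 5: ABACABAABACABABACABAABACABACABAABACABA ⇒ AB·AC·AB·A·AB·AC·AB·AB·AC·AB·A·AB·AC·AB·AC·AB·A·AB·AC·AB·AB·AC·AB·A·AB·AC·AB·A·AB·AC·AB·AB·AC·AB·A·AB·AC·AB
    A ↦ AB
    B ↦ AC
    C ↦ A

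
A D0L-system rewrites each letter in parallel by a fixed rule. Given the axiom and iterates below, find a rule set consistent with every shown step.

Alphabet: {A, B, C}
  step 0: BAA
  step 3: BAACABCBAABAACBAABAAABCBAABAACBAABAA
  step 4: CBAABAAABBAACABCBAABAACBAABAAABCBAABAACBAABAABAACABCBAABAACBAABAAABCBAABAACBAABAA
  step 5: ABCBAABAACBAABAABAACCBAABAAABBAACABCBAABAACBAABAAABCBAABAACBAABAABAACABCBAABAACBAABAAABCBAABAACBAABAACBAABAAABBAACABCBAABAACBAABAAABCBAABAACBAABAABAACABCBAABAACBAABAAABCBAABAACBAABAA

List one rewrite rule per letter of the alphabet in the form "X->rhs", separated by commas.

  step 4 ⇒ step 5: CBAABAAABBAACABCBAABAACBAABAAABCBAABAACBAABAABAACABCBAABAACBAABAAABCBAABAACBAABAA ⇒ AB·C·BAA·BAA·C·BAA·BAA·BAA·C·C·BAA·BAA·AB·BAA·C·AB·C·BAA·BAA·C·BAA·BAA·AB·C·BAA·BAA·C·BAA·BAA·BAA·C·AB·C·BAA·BAA·C·BAA·BAA·AB·C·BAA·BAA·C·BAA·BAA·C·BAA·BAA·AB·BAA·C·AB·C·BAA·BAA·C·BAA·BAA·AB·C·BAA·BAA·C·BAA·BAA·BAA·C·AB·C·BAA·BAA·C·BAA·BAA·AB·C·BAA·BAA·C·BAA·BAA
    A ↦ BAA
    B ↦ C
    C ↦ AB

A->BAA, B->C, C->AB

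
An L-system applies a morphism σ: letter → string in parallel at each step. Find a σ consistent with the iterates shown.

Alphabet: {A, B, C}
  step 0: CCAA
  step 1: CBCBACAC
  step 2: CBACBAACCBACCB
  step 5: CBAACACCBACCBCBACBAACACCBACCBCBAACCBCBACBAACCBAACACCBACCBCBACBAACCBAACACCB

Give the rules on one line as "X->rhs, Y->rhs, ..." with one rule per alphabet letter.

  step 1 ⇒ step 2: CBCBACAC ⇒ CB·A·CB·A·AC·CB·AC·CB
    A ↦ AC
    B ↦ A
    C ↦ CB

A->AC, B->A, C->CB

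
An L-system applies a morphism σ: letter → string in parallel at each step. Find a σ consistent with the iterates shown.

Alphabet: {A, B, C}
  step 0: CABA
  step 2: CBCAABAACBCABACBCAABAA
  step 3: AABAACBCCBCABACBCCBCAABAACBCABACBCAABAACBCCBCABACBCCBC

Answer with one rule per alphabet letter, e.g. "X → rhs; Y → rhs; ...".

  step 2 ⇒ step 3: CBCAABAACBCABACBCAABAA ⇒ A·ABA·A·CBC·CBC·ABA·CBC·CBC·A·ABA·A·CBC·ABA·CBC·A·ABA·A·CBC·CBC·ABA·CBC·CBC
    A ↦ CBC
    B ↦ ABA
    C ↦ A

A->CBC, B->ABA, C->A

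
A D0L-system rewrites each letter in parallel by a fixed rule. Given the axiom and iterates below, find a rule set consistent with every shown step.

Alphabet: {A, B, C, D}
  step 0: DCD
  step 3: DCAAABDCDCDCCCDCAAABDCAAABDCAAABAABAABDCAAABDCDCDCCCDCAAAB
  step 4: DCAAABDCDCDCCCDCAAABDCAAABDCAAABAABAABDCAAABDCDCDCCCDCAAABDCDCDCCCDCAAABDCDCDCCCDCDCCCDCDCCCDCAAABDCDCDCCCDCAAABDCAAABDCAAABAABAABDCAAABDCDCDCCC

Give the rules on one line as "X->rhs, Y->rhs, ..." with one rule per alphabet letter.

  step 3 ⇒ step 4: DCAAABDCDCDCCCDCAAABDCAAABDCAAABAABAABDCAAABDCDCDCCCDCAAAB ⇒ DCA·AAB·DC·DC·DC·CC·DCA·AAB·DCA·AAB·DCA·AAB·AAB·AAB·DCA·AAB·DC·DC·DC·CC·DCA·AAB·DC·DC·DC·CC·DCA·AAB·DC·DC·DC·CC·DC·DC·CC·DC·DC·CC·DCA·AAB·DC·DC·DC·CC·DCA·AAB·DCA·AAB·DCA·AAB·AAB·AAB·DCA·AAB·DC·DC·DC·CC
    A ↦ DC
    B ↦ CC
    C ↦ AAB
    D ↦ DCA

A->DC, B->CC, C->AAB, D->DCA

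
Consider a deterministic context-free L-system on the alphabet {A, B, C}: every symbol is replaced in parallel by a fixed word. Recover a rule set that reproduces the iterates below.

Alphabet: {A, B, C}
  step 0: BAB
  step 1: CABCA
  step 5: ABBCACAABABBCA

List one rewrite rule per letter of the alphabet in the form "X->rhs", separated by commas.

A->B, B->CA, C->A

  step 0 ⇒ step 1: BAB ⇒ CA·B·CA
    A ↦ B
    B ↦ CA
    C ↦ A  (constrained at step 1)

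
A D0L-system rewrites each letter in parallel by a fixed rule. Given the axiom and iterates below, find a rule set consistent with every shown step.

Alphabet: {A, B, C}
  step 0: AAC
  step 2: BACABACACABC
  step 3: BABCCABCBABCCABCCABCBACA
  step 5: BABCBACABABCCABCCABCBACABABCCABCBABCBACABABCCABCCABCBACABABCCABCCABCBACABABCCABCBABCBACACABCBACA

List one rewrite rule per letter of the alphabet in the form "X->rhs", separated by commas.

  step 2 ⇒ step 3: BACABACACABC ⇒ BA·BC·CA·BC·BA·BC·CA·BC·CA·BC·BA·CA
    A ↦ BC
    B ↦ BA
    C ↦ CA

A->BC, B->BA, C->CA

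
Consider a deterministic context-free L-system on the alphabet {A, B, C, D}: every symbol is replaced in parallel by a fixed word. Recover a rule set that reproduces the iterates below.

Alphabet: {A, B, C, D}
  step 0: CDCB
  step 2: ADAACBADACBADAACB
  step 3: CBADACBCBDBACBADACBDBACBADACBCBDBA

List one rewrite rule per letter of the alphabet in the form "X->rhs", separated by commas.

  step 2 ⇒ step 3: ADAACBADACBADAACB ⇒ CB·ADA·CB·CB·DB·A·CB·ADA·CB·DB·A·CB·ADA·CB·CB·DB·A
    A ↦ CB
    B ↦ A
    C ↦ DB
    D ↦ ADA

A->CB, B->A, C->DB, D->ADA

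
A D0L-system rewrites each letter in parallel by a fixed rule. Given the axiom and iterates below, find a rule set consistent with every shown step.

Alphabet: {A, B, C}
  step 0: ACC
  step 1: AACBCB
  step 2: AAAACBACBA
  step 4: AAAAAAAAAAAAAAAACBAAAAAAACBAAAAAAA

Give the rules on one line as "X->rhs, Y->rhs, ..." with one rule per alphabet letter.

  step 1 ⇒ step 2: AACBCB ⇒ AA·AA·CB·A·CB·A
    A ↦ AA
    B ↦ A
    C ↦ CB

A->AA, B->A, C->CB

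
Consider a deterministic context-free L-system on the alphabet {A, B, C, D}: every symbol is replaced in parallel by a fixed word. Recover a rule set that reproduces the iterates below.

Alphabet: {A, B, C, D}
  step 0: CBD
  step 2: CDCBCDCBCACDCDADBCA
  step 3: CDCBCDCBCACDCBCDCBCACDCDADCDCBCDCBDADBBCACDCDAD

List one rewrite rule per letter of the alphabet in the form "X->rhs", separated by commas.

A->DAD, B->BCA, C->CDC, D->B

  step 2 ⇒ step 3: CDCBCDCBCACDCDADBCA ⇒ CDC·B·CDC·BCA·CDC·B·CDC·BCA·CDC·DAD·CDC·B·CDC·B·DAD·B·BCA·CDC·DAD
    A ↦ DAD
    B ↦ BCA
    C ↦ CDC
    D ↦ B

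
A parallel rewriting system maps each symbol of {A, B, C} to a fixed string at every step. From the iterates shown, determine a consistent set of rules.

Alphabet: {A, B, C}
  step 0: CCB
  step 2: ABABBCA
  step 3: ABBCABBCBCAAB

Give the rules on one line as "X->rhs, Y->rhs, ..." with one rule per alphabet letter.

A->AB, B->BC, C->A

  step 2 ⇒ step 3: ABABBCA ⇒ AB·BC·AB·BC·BC·A·AB
    A ↦ AB
    B ↦ BC
    C ↦ A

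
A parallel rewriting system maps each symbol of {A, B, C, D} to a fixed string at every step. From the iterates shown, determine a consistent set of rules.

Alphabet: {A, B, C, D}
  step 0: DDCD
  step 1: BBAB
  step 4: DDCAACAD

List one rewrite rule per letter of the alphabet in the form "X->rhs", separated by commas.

A->CA, B->D, C->A, D->B

  step 0 ⇒ step 1: DDCD ⇒ B·B·A·B
    C ↦ A
    D ↦ B
    A ↦ CA  (constrained at step 1)
    B ↦ D  (constrained at step 1)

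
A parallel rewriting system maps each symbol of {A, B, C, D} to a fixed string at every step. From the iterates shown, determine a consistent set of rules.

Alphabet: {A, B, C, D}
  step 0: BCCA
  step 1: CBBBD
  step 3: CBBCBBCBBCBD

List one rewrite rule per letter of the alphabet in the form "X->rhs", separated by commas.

  step 0 ⇒ step 1: BCCA ⇒ CB·B·B·D
    A ↦ D
    B ↦ CB
    C ↦ B
    D ↦ A  (constrained at step 1)

A->D, B->CB, C->B, D->A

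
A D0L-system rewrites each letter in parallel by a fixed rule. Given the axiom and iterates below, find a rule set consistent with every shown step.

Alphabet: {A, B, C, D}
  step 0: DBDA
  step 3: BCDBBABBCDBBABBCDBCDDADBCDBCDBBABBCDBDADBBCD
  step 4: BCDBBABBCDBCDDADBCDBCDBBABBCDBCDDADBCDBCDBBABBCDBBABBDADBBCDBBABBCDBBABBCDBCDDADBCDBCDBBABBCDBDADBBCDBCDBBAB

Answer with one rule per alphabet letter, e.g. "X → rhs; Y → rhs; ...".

  step 3 ⇒ step 4: BCDBBABBCDBBABBCDBCDDADBCDBCDBBABBCDBDADBBCD ⇒ BCD·BBA·B·BCD·BCD·DAD·BCD·BCD·BBA·B·BCD·BCD·DAD·BCD·BCD·BBA·B·BCD·BBA·B·B·DAD·B·BCD·BBA·B·BCD·BBA·B·BCD·BCD·DAD·BCD·BCD·BBA·B·BCD·B·DAD·B·BCD·BCD·BBA·B
    A ↦ DAD
    B ↦ BCD
    C ↦ BBA
    D ↦ B

A->DAD, B->BCD, C->BBA, D->B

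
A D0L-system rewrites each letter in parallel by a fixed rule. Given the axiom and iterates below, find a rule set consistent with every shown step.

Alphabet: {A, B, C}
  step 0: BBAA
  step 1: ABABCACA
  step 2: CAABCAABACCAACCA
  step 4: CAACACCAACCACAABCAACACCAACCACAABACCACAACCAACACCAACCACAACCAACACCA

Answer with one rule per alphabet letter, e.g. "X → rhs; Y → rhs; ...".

A->CA, B->AB, C->AC

  step 1 ⇒ step 2: ABABCACA ⇒ CA·AB·CA·AB·AC·CA·AC·CA
    A ↦ CA
    B ↦ AB
    C ↦ AC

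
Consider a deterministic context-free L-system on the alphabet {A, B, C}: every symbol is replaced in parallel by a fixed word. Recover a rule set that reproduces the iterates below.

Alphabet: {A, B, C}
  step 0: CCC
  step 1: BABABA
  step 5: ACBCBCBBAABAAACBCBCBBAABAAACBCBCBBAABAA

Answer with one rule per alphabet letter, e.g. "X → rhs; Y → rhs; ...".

  step 0 ⇒ step 1: CCC ⇒ BA·BA·BA
    C ↦ BA
    A ↦ CB  (constrained at step 1)
    B ↦ A  (constrained at step 1)

A->CB, B->A, C->BA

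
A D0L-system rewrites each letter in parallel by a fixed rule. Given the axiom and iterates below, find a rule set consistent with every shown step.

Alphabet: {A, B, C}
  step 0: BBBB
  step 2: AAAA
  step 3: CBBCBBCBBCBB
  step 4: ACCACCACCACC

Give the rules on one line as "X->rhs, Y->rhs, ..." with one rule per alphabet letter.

  step 3 ⇒ step 4: CBBCBBCBBCBB ⇒ A·C·C·A·C·C·A·C·C·A·C·C
    B ↦ C
    C ↦ A
  step 2 ⇒ step 3: AAAA ⇒ CBB·CBB·CBB·CBB
    A ↦ CBB

A->CBB, B->C, C->A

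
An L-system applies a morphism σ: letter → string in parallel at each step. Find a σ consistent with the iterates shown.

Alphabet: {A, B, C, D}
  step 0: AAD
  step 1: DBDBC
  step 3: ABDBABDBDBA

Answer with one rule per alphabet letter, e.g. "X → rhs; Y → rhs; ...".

  step 0 ⇒ step 1: AAD ⇒ DB·DB·C
    A ↦ DB
    D ↦ C
    B ↦ A  (constrained at step 1)
    C ↦ AB  (constrained at step 1)

A->DB, B->A, C->AB, D->C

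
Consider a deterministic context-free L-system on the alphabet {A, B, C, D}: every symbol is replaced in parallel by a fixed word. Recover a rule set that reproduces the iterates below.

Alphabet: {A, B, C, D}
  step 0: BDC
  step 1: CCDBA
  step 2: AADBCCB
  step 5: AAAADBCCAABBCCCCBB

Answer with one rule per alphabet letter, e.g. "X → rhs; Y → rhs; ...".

A->B, B->CC, C->A, D->DB

  step 1 ⇒ step 2: CCDBA ⇒ A·A·DB·CC·B
    A ↦ B
    B ↦ CC
    C ↦ A
    D ↦ DB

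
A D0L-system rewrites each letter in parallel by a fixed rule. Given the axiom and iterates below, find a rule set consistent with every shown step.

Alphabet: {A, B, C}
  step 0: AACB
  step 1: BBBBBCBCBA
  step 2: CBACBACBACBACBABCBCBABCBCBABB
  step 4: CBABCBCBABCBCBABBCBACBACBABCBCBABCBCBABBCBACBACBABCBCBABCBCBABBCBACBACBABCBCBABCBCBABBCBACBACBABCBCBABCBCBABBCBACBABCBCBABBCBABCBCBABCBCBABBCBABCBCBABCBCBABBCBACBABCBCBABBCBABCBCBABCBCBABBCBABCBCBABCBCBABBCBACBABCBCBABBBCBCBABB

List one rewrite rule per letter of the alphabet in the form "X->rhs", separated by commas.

A->BB, B->CBA, C->BCB

  step 1 ⇒ step 2: BBBBBCBCBA ⇒ CBA·CBA·CBA·CBA·CBA·BCB·CBA·BCB·CBA·BB
    A ↦ BB
    B ↦ CBA
    C ↦ BCB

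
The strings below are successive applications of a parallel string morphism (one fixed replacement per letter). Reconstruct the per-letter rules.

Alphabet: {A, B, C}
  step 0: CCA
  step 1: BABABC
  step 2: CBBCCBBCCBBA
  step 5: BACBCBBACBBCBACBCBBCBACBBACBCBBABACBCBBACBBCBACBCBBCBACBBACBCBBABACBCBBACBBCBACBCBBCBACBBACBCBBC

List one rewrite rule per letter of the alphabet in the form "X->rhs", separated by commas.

A->BC, B->CB, C->BA

  step 1 ⇒ step 2: BABABC ⇒ CB·BC·CB·BC·CB·BA
    A ↦ BC
    B ↦ CB
    C ↦ BA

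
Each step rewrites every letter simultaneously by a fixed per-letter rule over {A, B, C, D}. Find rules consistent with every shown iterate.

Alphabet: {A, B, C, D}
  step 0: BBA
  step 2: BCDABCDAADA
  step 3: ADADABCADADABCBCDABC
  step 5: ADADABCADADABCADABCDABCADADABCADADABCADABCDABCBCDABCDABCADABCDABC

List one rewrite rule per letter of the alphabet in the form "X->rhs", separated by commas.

  step 2 ⇒ step 3: BCDABCDAADA ⇒ AD·A·DA·BC·AD·A·DA·BC·BC·DA·BC
    A ↦ BC
    B ↦ AD
    C ↦ A
    D ↦ DA

A->BC, B->AD, C->A, D->DA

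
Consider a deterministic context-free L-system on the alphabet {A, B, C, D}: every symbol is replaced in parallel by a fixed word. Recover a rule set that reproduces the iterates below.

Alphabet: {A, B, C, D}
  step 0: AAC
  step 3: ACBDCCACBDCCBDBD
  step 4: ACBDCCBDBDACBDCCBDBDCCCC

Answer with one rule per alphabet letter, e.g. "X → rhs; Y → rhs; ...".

A->AC, B->C, C->BD, D->C

  step 3 ⇒ step 4: ACBDCCACBDCCBDBD ⇒ AC·BD·C·C·BD·BD·AC·BD·C·C·BD·BD·C·C·C·C
    A ↦ AC
    B ↦ C
    C ↦ BD
    D ↦ C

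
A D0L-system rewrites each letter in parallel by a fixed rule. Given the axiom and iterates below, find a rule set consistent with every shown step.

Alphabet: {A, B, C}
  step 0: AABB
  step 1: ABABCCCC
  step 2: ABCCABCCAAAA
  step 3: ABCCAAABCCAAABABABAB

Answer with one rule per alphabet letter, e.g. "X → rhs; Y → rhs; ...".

A->AB, B->CC, C->A

  step 2 ⇒ step 3: ABCCABCCAAAA ⇒ AB·CC·A·A·AB·CC·A·A·AB·AB·AB·AB
    A ↦ AB
    B ↦ CC
    C ↦ A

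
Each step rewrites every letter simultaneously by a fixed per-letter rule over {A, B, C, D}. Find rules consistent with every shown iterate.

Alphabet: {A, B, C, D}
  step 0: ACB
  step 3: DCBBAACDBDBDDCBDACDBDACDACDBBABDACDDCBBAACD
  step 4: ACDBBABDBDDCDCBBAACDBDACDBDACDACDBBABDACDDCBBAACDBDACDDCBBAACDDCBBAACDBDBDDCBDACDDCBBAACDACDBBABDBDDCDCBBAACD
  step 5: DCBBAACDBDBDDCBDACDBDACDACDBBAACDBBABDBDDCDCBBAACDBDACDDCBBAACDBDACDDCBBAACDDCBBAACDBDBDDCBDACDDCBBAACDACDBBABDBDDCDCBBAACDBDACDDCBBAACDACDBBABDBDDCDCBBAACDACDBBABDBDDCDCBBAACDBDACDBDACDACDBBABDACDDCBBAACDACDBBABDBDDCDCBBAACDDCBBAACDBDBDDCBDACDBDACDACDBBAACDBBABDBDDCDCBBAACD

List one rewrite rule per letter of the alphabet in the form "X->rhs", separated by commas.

  step 4 ⇒ step 5: ACDBBABDBDDCDCBBAACDBDACDBDACDACDBBABDACDDCBBAACDBDACDDCBBAACDDCBBAACDBDBDDCBDACDDCBBAACDACDBBABDBDDCDCBBAACD ⇒ DC·BBA·ACD·BD·BD·DC·BD·ACD·BD·ACD·ACD·BBA·ACD·BBA·BD·BD·DC·DC·BBA·ACD·BD·ACD·DC·BBA·ACD·BD·ACD·DC·BBA·ACD·DC·BBA·ACD·BD·BD·DC·BD·ACD·DC·BBA·ACD·ACD·BBA·BD·BD·DC·DC·BBA·ACD·BD·ACD·DC·BBA·ACD·ACD·BBA·BD·BD·DC·DC·BBA·ACD·ACD·BBA·BD·BD·DC·DC·BBA·ACD·BD·ACD·BD·ACD·ACD·BBA·BD·ACD·DC·BBA·ACD·ACD·BBA·BD·BD·DC·DC·BBA·ACD·DC·BBA·ACD·BD·BD·DC·BD·ACD·BD·ACD·ACD·BBA·ACD·BBA·BD·BD·DC·DC·BBA·ACD
    A ↦ DC
    B ↦ BD
    C ↦ BBA
    D ↦ ACD

A->DC, B->BD, C->BBA, D->ACD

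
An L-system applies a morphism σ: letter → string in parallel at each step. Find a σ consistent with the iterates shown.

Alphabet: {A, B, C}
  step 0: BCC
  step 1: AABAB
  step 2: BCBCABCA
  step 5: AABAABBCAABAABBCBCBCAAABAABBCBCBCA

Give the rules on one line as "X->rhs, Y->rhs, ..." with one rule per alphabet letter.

A->BC, B->A, C->AB

  step 1 ⇒ step 2: AABAB ⇒ BC·BC·A·BC·A
    A ↦ BC
    B ↦ A
  step 0 ⇒ step 1: BCC ⇒ A·AB·AB
    C ↦ AB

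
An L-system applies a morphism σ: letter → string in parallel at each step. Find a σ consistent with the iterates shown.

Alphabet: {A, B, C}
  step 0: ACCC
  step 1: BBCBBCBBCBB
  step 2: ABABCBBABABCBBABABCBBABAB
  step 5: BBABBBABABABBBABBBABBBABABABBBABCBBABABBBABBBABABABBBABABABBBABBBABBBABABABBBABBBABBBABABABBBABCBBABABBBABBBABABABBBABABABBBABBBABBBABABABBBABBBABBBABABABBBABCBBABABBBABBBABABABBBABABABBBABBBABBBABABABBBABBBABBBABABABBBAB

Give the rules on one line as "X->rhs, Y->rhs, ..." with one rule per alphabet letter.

A->BB, B->AB, C->CBB

  step 1 ⇒ step 2: BBCBBCBBCBB ⇒ AB·AB·CBB·AB·AB·CBB·AB·AB·CBB·AB·AB
    B ↦ AB
    C ↦ CBB
  step 0 ⇒ step 1: ACCC ⇒ BB·CBB·CBB·CBB
    A ↦ BB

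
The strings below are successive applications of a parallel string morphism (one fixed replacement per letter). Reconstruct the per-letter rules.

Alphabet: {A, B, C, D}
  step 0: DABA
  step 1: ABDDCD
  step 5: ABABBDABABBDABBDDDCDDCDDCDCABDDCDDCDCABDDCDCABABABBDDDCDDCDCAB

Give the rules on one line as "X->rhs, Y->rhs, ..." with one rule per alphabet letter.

  step 0 ⇒ step 1: DABA ⇒ AB·D·DC·D
    A ↦ D
    B ↦ DC
    D ↦ AB
    C ↦ BD  (constrained at step 1)

A->D, B->DC, C->BD, D->AB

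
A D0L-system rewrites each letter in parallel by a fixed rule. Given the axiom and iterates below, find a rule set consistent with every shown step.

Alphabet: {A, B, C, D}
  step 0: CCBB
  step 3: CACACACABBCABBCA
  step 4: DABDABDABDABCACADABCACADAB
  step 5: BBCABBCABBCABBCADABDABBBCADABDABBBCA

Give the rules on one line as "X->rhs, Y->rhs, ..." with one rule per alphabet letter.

  step 4 ⇒ step 5: DABDABDABDABCACADABCACADAB ⇒ B·B·CA·B·B·CA·B·B·CA·B·B·CA·DA·B·DA·B·B·B·CA·DA·B·DA·B·B·B·CA
    A ↦ B
    B ↦ CA
    C ↦ DA
    D ↦ B

A->B, B->CA, C->DA, D->B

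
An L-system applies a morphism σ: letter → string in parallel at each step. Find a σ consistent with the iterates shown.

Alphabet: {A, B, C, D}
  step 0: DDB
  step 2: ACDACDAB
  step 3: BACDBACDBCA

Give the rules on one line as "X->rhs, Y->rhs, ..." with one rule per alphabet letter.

  step 2 ⇒ step 3: ACDACDAB ⇒ B·A·CD·B·A·CD·B·CA
    A ↦ B
    B ↦ CA
    C ↦ A
    D ↦ CD

A->B, B->CA, C->A, D->CD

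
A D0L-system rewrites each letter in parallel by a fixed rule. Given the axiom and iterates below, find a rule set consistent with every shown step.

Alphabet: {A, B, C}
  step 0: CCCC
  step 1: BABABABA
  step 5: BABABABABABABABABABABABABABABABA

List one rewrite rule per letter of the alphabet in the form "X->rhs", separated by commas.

A->C, B->C, C->BA

  step 0 ⇒ step 1: CCCC ⇒ BA·BA·BA·BA
    C ↦ BA
    A ↦ C  (constrained at step 1)
    B ↦ C  (constrained at step 1)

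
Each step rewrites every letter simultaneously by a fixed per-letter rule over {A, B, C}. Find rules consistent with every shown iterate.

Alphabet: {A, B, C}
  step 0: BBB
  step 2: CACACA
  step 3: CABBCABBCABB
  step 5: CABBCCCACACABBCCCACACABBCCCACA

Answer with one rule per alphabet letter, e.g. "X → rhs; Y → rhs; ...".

  step 2 ⇒ step 3: CACACA ⇒ CA·BB·CA·BB·CA·BB
    A ↦ BB
    C ↦ CA
    B ↦ C  (constrained at step 0)

A->BB, B->C, C->CA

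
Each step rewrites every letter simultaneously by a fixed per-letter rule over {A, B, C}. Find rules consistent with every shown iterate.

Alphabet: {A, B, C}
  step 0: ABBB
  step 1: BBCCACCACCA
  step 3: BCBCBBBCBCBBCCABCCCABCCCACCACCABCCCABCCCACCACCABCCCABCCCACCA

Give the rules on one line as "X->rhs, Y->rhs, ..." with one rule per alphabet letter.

A->BB, B->CCA, C->BC

  step 0 ⇒ step 1: ABBB ⇒ BB·CCA·CCA·CCA
    A ↦ BB
    B ↦ CCA
    C ↦ BC  (constrained at step 1)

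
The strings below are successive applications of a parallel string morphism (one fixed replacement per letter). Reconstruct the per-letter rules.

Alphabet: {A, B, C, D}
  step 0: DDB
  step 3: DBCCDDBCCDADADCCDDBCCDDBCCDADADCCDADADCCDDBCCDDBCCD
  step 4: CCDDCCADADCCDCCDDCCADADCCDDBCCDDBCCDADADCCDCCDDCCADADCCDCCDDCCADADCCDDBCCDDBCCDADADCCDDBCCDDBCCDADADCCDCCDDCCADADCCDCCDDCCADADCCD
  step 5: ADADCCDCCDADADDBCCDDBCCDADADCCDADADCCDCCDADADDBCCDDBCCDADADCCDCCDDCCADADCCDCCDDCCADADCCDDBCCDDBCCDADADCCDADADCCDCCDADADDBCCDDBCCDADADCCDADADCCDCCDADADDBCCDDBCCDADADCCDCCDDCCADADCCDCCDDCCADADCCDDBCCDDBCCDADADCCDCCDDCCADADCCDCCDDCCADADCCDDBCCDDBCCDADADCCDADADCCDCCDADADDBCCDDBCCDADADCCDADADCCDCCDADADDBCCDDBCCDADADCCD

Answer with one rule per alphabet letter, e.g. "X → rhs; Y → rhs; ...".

A->DB, B->DCC, C->AD, D->CCD

  step 4 ⇒ step 5: CCDDCCADADCCDCCDDCCADADCCDDBCCDDBCCDADADCCDCCDDCCADADCCDCCDDCCADADCCDDBCCDDBCCDADADCCDDBCCDDBCCDADADCCDCCDDCCADADCCDCCDDCCADADCCD ⇒ AD·AD·CCD·CCD·AD·AD·DB·CCD·DB·CCD·AD·AD·CCD·AD·AD·CCD·CCD·AD·AD·DB·CCD·DB·CCD·AD·AD·CCD·CCD·DCC·AD·AD·CCD·CCD·DCC·AD·AD·CCD·DB·CCD·DB·CCD·AD·AD·CCD·AD·AD·CCD·CCD·AD·AD·DB·CCD·DB·CCD·AD·AD·CCD·AD·AD·CCD·CCD·AD·AD·DB·CCD·DB·CCD·AD·AD·CCD·CCD·DCC·AD·AD·CCD·CCD·DCC·AD·AD·CCD·DB·CCD·DB·CCD·AD·AD·CCD·CCD·DCC·AD·AD·CCD·CCD·DCC·AD·AD·CCD·DB·CCD·DB·CCD·AD·AD·CCD·AD·AD·CCD·CCD·AD·AD·DB·CCD·DB·CCD·AD·AD·CCD·AD·AD·CCD·CCD·AD·AD·DB·CCD·DB·CCD·AD·AD·CCD
    A ↦ DB
    B ↦ DCC
    C ↦ AD
    D ↦ CCD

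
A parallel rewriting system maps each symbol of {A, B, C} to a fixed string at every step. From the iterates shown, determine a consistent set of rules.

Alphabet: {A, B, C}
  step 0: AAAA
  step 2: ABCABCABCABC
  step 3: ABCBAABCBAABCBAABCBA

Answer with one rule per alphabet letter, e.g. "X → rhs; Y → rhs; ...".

A->AB, B->C, C->BA

  step 2 ⇒ step 3: ABCABCABCABC ⇒ AB·C·BA·AB·C·BA·AB·C·BA·AB·C·BA
    A ↦ AB
    B ↦ C
    C ↦ BA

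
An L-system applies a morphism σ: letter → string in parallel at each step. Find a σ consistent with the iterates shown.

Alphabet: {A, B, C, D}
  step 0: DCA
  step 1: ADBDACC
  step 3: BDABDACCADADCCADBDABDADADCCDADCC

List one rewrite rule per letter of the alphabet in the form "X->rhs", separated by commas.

  step 0 ⇒ step 1: DCA ⇒ AD·BDA·CC
    A ↦ CC
    C ↦ BDA
    D ↦ AD
    B ↦ D  (constrained at step 1)

A->CC, B->D, C->BDA, D->AD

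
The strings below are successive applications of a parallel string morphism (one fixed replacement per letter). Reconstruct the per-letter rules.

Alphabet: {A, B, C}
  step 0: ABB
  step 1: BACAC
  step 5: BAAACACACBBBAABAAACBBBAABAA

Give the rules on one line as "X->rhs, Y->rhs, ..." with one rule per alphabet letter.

  step 0 ⇒ step 1: ABB ⇒ B·AC·AC
    A ↦ B
    B ↦ AC
    C ↦ AA  (constrained at step 1)

A->B, B->AC, C->AA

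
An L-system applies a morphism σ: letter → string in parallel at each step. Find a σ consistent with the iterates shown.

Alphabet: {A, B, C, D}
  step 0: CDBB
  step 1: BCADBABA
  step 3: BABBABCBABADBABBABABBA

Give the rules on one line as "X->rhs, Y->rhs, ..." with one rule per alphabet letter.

A->B, B->BA, C->BC, D->AD

  step 0 ⇒ step 1: CDBB ⇒ BC·AD·BA·BA
    B ↦ BA
    C ↦ BC
    D ↦ AD
    A ↦ B  (constrained at step 1)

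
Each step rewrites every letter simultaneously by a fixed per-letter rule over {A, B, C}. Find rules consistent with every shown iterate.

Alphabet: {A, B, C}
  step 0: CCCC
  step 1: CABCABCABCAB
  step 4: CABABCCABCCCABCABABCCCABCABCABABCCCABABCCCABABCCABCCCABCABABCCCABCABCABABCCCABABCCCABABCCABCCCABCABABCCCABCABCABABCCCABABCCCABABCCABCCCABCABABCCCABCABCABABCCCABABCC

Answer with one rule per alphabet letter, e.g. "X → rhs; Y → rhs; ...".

  step 0 ⇒ step 1: CCCC ⇒ CAB·CAB·CAB·CAB
    C ↦ CAB
    A ↦ AB  (constrained at step 1)
    B ↦ CC  (constrained at step 1)

A->AB, B->CC, C->CAB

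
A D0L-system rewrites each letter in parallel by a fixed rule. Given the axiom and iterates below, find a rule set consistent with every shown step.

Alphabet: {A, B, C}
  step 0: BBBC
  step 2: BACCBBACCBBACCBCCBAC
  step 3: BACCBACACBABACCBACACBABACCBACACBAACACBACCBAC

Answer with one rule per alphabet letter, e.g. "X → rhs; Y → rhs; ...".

  step 2 ⇒ step 3: BACCBBACCBBACCBCCBAC ⇒ BA·CCB·AC·AC·BA·BA·CCB·AC·AC·BA·BA·CCB·AC·AC·BA·AC·AC·BA·CCB·AC
    A ↦ CCB
    B ↦ BA
    C ↦ AC

A->CCB, B->BA, C->AC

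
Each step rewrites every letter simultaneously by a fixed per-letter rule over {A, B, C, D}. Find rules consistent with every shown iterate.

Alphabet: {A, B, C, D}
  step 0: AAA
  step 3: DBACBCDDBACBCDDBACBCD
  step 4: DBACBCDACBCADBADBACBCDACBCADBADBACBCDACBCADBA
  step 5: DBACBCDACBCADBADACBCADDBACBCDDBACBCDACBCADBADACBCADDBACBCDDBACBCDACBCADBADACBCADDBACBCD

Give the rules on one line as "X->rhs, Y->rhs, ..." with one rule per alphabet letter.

A->D, B->CBC, C->A, D->DBA

  step 4 ⇒ step 5: DBACBCDACBCADBADBACBCDACBCADBADBACBCDACBCADBA ⇒ DBA·CBC·D·A·CBC·A·DBA·D·A·CBC·A·D·DBA·CBC·D·DBA·CBC·D·A·CBC·A·DBA·D·A·CBC·A·D·DBA·CBC·D·DBA·CBC·D·A·CBC·A·DBA·D·A·CBC·A·D·DBA·CBC·D
    A ↦ D
    B ↦ CBC
    C ↦ A
    D ↦ DBA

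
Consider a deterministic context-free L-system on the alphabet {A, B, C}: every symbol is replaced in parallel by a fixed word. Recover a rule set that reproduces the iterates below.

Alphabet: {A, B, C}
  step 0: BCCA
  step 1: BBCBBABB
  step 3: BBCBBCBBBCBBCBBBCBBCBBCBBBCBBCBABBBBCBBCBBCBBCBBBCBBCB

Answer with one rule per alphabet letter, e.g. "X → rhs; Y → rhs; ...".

  step 0 ⇒ step 1: BCCA ⇒ BBC·B·B·ABB
    A ↦ ABB
    B ↦ BBC
    C ↦ B

A->ABB, B->BBC, C->B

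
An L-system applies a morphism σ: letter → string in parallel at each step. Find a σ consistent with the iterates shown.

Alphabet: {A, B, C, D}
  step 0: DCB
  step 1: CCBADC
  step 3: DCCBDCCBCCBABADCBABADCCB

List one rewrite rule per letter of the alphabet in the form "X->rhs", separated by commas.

  step 0 ⇒ step 1: DCB ⇒ CC·BA·DC
    B ↦ DC
    C ↦ BA
    D ↦ CC
    A ↦ CB  (constrained at step 1)

A->CB, B->DC, C->BA, D->CC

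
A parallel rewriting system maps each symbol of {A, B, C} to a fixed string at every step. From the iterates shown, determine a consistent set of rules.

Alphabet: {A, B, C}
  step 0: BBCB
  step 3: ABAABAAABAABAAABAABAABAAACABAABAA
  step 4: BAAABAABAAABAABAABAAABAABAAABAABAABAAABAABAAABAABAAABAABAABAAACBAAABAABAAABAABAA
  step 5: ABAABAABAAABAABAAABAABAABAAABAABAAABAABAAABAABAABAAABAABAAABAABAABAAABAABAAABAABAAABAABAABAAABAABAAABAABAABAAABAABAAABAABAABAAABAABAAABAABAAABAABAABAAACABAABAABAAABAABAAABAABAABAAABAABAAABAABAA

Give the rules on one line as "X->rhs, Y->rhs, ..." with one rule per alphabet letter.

A->BAA, B->A, C->AC

  step 4 ⇒ step 5: BAAABAABAAABAABAABAAABAABAAABAABAABAAABAABAAABAABAAABAABAABAAACBAAABAABAAABAABAA ⇒ A·BAA·BAA·BAA·A·BAA·BAA·A·BAA·BAA·BAA·A·BAA·BAA·A·BAA·BAA·A·BAA·BAA·BAA·A·BAA·BAA·A·BAA·BAA·BAA·A·BAA·BAA·A·BAA·BAA·A·BAA·BAA·BAA·A·BAA·BAA·A·BAA·BAA·BAA·A·BAA·BAA·A·BAA·BAA·BAA·A·BAA·BAA·A·BAA·BAA·A·BAA·BAA·BAA·AC·A·BAA·BAA·BAA·A·BAA·BAA·A·BAA·BAA·BAA·A·BAA·BAA·A·BAA·BAA
    A ↦ BAA
    B ↦ A
    C ↦ AC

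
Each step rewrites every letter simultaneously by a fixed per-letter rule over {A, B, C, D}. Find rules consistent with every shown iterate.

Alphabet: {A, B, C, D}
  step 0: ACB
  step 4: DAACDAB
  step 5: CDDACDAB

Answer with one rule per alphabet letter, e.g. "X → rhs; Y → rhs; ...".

  step 4 ⇒ step 5: DAACDAB ⇒ C·D·D·A·C·D·AB
    A ↦ D
    B ↦ AB
    C ↦ A
    D ↦ C

A->D, B->AB, C->A, D->C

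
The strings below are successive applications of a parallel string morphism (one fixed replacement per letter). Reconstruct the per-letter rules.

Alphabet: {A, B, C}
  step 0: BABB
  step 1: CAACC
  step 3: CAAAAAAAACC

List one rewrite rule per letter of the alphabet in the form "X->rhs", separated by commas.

A->AA, B->C, C->B

  step 0 ⇒ step 1: BABB ⇒ C·AA·C·C
    A ↦ AA
    B ↦ C
    C ↦ B  (constrained at step 1)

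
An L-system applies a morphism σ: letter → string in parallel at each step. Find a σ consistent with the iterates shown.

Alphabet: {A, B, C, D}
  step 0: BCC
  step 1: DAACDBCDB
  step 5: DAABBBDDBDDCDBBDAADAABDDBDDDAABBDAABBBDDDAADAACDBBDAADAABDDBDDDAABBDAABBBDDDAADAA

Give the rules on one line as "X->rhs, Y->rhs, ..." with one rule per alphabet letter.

A->D, B->DAA, C->CDB, D->B

  step 0 ⇒ step 1: BCC ⇒ DAA·CDB·CDB
    B ↦ DAA
    C ↦ CDB
    A ↦ D  (constrained at step 1)
    D ↦ B  (constrained at step 1)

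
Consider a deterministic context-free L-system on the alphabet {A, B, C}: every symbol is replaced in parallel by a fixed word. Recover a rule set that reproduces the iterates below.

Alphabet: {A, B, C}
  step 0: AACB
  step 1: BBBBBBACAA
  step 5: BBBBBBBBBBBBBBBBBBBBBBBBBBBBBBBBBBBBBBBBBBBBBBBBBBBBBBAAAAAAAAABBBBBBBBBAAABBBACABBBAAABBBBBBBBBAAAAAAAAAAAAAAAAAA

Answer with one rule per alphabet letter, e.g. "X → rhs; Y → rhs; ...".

  step 0 ⇒ step 1: AACB ⇒ BBB·BBB·ACA·A
    A ↦ BBB
    B ↦ A
    C ↦ ACA

A->BBB, B->A, C->ACA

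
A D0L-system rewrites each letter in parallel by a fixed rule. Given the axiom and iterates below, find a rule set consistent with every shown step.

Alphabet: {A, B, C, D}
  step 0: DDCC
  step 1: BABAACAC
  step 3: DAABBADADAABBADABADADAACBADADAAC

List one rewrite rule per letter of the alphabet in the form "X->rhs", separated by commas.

  step 0 ⇒ step 1: DDCC ⇒ BA·BA·AC·AC
    C ↦ AC
    D ↦ BA
    A ↦ DA  (constrained at step 1)
    B ↦ AB  (constrained at step 1)

A->DA, B->AB, C->AC, D->BA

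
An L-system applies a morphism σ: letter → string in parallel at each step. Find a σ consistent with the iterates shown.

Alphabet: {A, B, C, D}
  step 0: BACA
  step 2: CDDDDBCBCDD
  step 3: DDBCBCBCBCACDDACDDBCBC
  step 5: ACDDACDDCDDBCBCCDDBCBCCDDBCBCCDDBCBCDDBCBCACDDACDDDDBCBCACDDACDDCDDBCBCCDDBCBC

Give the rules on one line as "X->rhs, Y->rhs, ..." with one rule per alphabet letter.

A->C, B->AC, C->DD, D->BC

  step 2 ⇒ step 3: CDDDDBCBCDD ⇒ DD·BC·BC·BC·BC·AC·DD·AC·DD·BC·BC
    B ↦ AC
    C ↦ DD
    D ↦ BC
    A ↦ C  (constrained at step 0)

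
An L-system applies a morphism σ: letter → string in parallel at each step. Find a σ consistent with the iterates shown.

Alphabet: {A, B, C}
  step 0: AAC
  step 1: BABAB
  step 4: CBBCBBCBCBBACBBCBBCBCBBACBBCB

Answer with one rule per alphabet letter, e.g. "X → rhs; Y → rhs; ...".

A->BA, B->CB, C->B

  step 0 ⇒ step 1: AAC ⇒ BA·BA·B
    A ↦ BA
    C ↦ B
    B ↦ CB  (constrained at step 1)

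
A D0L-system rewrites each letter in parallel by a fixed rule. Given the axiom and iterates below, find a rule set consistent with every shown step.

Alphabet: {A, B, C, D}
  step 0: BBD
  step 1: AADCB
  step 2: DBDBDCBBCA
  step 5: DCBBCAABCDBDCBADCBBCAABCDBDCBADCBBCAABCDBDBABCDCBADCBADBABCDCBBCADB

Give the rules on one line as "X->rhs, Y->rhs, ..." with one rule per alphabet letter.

  step 1 ⇒ step 2: AADCB ⇒ DB·DB·DCB·BC·A
    A ↦ DB
    B ↦ A
    C ↦ BC
    D ↦ DCB

A->DB, B->A, C->BC, D->DCB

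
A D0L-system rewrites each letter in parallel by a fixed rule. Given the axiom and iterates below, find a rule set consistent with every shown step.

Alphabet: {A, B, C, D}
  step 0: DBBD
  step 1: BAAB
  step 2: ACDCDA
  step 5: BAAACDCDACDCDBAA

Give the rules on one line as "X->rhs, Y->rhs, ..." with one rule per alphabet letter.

A->CD, B->A, C->DB, D->B

  step 1 ⇒ step 2: BAAB ⇒ A·CD·CD·A
    A ↦ CD
    B ↦ A
    C ↦ DB  (constrained at step 2)
  step 0 ⇒ step 1: DBBD ⇒ B·A·A·B
    D ↦ B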